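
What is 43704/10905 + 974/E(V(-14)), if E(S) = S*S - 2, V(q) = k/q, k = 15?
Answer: -691503184/607045 ≈ -1139.1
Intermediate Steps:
V(q) = 15/q
E(S) = -2 + S² (E(S) = S² - 2 = -2 + S²)
43704/10905 + 974/E(V(-14)) = 43704/10905 + 974/(-2 + (15/(-14))²) = 43704*(1/10905) + 974/(-2 + (15*(-1/14))²) = 14568/3635 + 974/(-2 + (-15/14)²) = 14568/3635 + 974/(-2 + 225/196) = 14568/3635 + 974/(-167/196) = 14568/3635 + 974*(-196/167) = 14568/3635 - 190904/167 = -691503184/607045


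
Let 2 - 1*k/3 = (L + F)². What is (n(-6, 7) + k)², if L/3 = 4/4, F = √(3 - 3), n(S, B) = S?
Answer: 729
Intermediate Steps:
F = 0 (F = √0 = 0)
L = 3 (L = 3*(4/4) = 3*(4*(¼)) = 3*1 = 3)
k = -21 (k = 6 - 3*(3 + 0)² = 6 - 3*3² = 6 - 3*9 = 6 - 27 = -21)
(n(-6, 7) + k)² = (-6 - 21)² = (-27)² = 729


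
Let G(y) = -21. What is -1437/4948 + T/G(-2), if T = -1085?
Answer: 762629/14844 ≈ 51.376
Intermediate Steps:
-1437/4948 + T/G(-2) = -1437/4948 - 1085/(-21) = -1437*1/4948 - 1085*(-1/21) = -1437/4948 + 155/3 = 762629/14844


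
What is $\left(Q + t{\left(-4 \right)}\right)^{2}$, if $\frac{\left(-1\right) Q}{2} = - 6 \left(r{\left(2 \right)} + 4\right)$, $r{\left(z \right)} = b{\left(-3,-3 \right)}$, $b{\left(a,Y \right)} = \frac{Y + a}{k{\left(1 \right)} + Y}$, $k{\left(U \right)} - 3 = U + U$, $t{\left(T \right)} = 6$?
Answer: $324$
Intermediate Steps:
$k{\left(U \right)} = 3 + 2 U$ ($k{\left(U \right)} = 3 + \left(U + U\right) = 3 + 2 U$)
$b{\left(a,Y \right)} = \frac{Y + a}{5 + Y}$ ($b{\left(a,Y \right)} = \frac{Y + a}{\left(3 + 2 \cdot 1\right) + Y} = \frac{Y + a}{\left(3 + 2\right) + Y} = \frac{Y + a}{5 + Y}$)
$r{\left(z \right)} = -3$ ($r{\left(z \right)} = \frac{-3 - 3}{5 - 3} = \frac{1}{2} \left(-6\right) = -3$)
$Q = 12$ ($Q = - 2 \left(- 6 \left(-3 + 4\right)\right) = - 2 \left(\left(-6\right) 1\right) = \left(-2\right) \left(-6\right) = 12$)
$\left(Q + t{\left(-4 \right)}\right)^{2} = \left(12 + 6\right)^{2} = 18^{2} = 324$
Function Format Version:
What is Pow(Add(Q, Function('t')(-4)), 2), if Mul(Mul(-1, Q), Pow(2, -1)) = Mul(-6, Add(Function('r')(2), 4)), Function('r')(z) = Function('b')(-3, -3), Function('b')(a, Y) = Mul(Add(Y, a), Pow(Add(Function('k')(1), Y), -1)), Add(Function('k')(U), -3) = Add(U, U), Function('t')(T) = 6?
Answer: 324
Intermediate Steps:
Function('k')(U) = Add(3, Mul(2, U)) (Function('k')(U) = Add(3, Add(U, U)) = Add(3, Mul(2, U)))
Function('b')(a, Y) = Mul(Pow(Add(5, Y), -1), Add(Y, a)) (Function('b')(a, Y) = Mul(Add(Y, a), Pow(Add(Add(3, Mul(2, 1)), Y), -1)) = Mul(Add(Y, a), Pow(Add(Add(3, 2), Y), -1)) = Mul(Add(Y, a), Pow(Add(5, Y), -1)) = Mul(Pow(Add(5, Y), -1), Add(Y, a)))
Function('r')(z) = -3 (Function('r')(z) = Mul(Pow(Add(5, -3), -1), Add(-3, -3)) = Mul(Pow(2, -1), -6) = Mul(Rational(1, 2), -6) = -3)
Q = 12 (Q = Mul(-2, Mul(-6, Add(-3, 4))) = Mul(-2, Mul(-6, 1)) = Mul(-2, -6) = 12)
Pow(Add(Q, Function('t')(-4)), 2) = Pow(Add(12, 6), 2) = Pow(18, 2) = 324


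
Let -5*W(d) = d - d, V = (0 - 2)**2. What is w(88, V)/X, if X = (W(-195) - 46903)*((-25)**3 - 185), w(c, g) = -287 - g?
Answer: -97/247178810 ≈ -3.9243e-7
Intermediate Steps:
V = 4 (V = (-2)**2 = 4)
W(d) = 0 (W(d) = -(d - d)/5 = -1/5*0 = 0)
X = 741536430 (X = (0 - 46903)*((-25)**3 - 185) = -46903*(-15625 - 185) = -46903*(-15810) = 741536430)
w(88, V)/X = (-287 - 1*4)/741536430 = (-287 - 4)*(1/741536430) = -291*1/741536430 = -97/247178810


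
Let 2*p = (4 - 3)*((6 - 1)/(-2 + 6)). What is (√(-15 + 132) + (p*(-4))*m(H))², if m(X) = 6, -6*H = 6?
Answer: 342 - 90*√13 ≈ 17.500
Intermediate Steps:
H = -1 (H = -⅙*6 = -1)
p = 5/8 (p = ((4 - 3)*((6 - 1)/(-2 + 6)))/2 = (1*(5/4))/2 = (½)*(5/4) = 5/8 ≈ 0.62500)
(√(-15 + 132) + (p*(-4))*m(H))² = (√(-15 + 132) + ((5/8)*(-4))*6)² = (√117 - 5/2*6)² = (3*√13 - 15)² = (-15 + 3*√13)²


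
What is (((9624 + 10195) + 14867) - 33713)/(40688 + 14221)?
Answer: 973/54909 ≈ 0.017720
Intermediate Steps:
(((9624 + 10195) + 14867) - 33713)/(40688 + 14221) = ((19819 + 14867) - 33713)/54909 = (34686 - 33713)*(1/54909) = 973*(1/54909) = 973/54909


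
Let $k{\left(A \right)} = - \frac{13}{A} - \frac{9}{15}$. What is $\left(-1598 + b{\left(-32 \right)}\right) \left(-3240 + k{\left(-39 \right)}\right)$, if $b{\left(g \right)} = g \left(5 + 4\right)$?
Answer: $\frac{91667144}{15} \approx 6.1111 \cdot 10^{6}$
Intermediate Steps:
$b{\left(g \right)} = 9 g$ ($b{\left(g \right)} = g 9 = 9 g$)
$k{\left(A \right)} = - \frac{3}{5} - \frac{13}{A}$ ($k{\left(A \right)} = - \frac{13}{A} - \frac{3}{5} = - \frac{3}{5} - \frac{13}{A}$)
$\left(-1598 + b{\left(-32 \right)}\right) \left(-3240 + k{\left(-39 \right)}\right) = \left(-1598 + 9 \left(-32\right)\right) \left(-3240 - \left(\frac{3}{5} + \frac{13}{-39}\right)\right) = \left(-1598 - 288\right) \left(-3240 - \frac{4}{15}\right) = - 1886 \left(-3240 + \left(- \frac{3}{5} + \frac{1}{3}\right)\right) = - 1886 \left(-3240 - \frac{4}{15}\right) = \left(-1886\right) \left(- \frac{48604}{15}\right) = \frac{91667144}{15}$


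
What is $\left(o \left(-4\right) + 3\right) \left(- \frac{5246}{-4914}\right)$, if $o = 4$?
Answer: $- \frac{2623}{189} \approx -13.878$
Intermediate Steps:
$\left(o \left(-4\right) + 3\right) \left(- \frac{5246}{-4914}\right) = \left(4 \left(-4\right) + 3\right) \left(- \frac{5246}{-4914}\right) = \left(-16 + 3\right) \left(\left(-5246\right) \left(- \frac{1}{4914}\right)\right) = \left(-13\right) \frac{2623}{2457} = - \frac{2623}{189}$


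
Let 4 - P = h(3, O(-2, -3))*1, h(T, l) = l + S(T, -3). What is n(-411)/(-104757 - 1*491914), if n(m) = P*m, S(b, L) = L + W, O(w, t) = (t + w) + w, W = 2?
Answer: 4932/596671 ≈ 0.0082659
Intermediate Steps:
O(w, t) = t + 2*w
S(b, L) = 2 + L (S(b, L) = L + 2 = 2 + L)
h(T, l) = -1 + l (h(T, l) = l + (2 - 3) = l - 1 = -1 + l)
P = 12 (P = 4 - (-1 + (-3 + 2*(-2))) = 4 - (-1 + (-3 - 4)) = 4 - (-1 - 7) = 4 - (-8) = 4 - 1*(-8) = 4 + 8 = 12)
n(m) = 12*m
n(-411)/(-104757 - 1*491914) = (12*(-411))/(-104757 - 1*491914) = -4932/(-104757 - 491914) = -4932/(-596671) = -4932*(-1/596671) = 4932/596671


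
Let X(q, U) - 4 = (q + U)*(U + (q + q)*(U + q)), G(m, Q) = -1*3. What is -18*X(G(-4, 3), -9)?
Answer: 13536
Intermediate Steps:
G(m, Q) = -3
X(q, U) = 4 + (U + q)*(U + 2*q*(U + q)) (X(q, U) = 4 + (q + U)*(U + (q + q)*(U + q)) = 4 + (U + q)*(U + (2*q)*(U + q)) = 4 + (U + q)*(U + 2*q*(U + q)))
-18*X(G(-4, 3), -9) = -18*(4 + (-9)² + 2*(-3)³ - 9*(-3) + 2*(-3)*(-9)² + 4*(-9)*(-3)²) = -18*(4 + 81 + 2*(-27) + 27 + 2*(-3)*81 + 4*(-9)*9) = -18*(4 + 81 - 54 + 27 - 486 - 324) = -18*(-752) = 13536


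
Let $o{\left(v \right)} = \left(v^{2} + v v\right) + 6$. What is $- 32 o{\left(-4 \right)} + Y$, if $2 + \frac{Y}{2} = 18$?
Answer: $-1184$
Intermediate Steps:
$Y = 32$ ($Y = -4 + 2 \cdot 18 = -4 + 36 = 32$)
$o{\left(v \right)} = 6 + 2 v^{2}$ ($o{\left(v \right)} = \left(v^{2} + v^{2}\right) + 6 = 2 v^{2} + 6 = 6 + 2 v^{2}$)
$- 32 o{\left(-4 \right)} + Y = - 32 \left(6 + 2 \left(-4\right)^{2}\right) + 32 = - 32 \left(6 + 2 \cdot 16\right) + 32 = - 32 \left(6 + 32\right) + 32 = \left(-32\right) 38 + 32 = -1216 + 32 = -1184$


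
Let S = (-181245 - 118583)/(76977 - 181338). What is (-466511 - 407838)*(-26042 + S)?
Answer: 2376016594713566/104361 ≈ 2.2767e+10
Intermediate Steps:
S = 299828/104361 (S = -299828/(-104361) = -299828*(-1/104361) = 299828/104361 ≈ 2.8730)
(-466511 - 407838)*(-26042 + S) = (-466511 - 407838)*(-26042 + 299828/104361) = -874349*(-2717469334/104361) = 2376016594713566/104361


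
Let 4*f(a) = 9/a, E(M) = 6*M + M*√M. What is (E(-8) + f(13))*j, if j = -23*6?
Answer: 171603/26 + 2208*I*√2 ≈ 6600.1 + 3122.6*I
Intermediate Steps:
j = -138
E(M) = M^(3/2) + 6*M (E(M) = 6*M + M^(3/2) = M^(3/2) + 6*M)
f(a) = 9/(4*a) (f(a) = (9/a)/4 = 9/(4*a))
(E(-8) + f(13))*j = (((-8)^(3/2) + 6*(-8)) + (9/4)/13)*(-138) = ((-16*I*√2 - 48) + (9/4)*(1/13))*(-138) = ((-48 - 16*I*√2) + 9/52)*(-138) = (-2487/52 - 16*I*√2)*(-138) = 171603/26 + 2208*I*√2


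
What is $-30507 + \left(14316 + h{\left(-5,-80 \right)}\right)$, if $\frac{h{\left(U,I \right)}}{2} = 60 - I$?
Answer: $-15911$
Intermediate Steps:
$h{\left(U,I \right)} = 120 - 2 I$ ($h{\left(U,I \right)} = 2 \left(60 - I\right) = 120 - 2 I$)
$-30507 + \left(14316 + h{\left(-5,-80 \right)}\right) = -30507 + \left(14316 + \left(120 - -160\right)\right) = -30507 + \left(14316 + \left(120 + 160\right)\right) = -30507 + \left(14316 + 280\right) = -30507 + 14596 = -15911$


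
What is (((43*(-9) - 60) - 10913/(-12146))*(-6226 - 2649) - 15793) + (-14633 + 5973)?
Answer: 47790841237/12146 ≈ 3.9347e+6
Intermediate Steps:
(((43*(-9) - 60) - 10913/(-12146))*(-6226 - 2649) - 15793) + (-14633 + 5973) = (((-387 - 60) - 10913*(-1/12146))*(-8875) - 15793) - 8660 = ((-447 + 10913/12146)*(-8875) - 15793) - 8660 = (-5418349/12146*(-8875) - 15793) - 8660 = (48087847375/12146 - 15793) - 8660 = 47896025597/12146 - 8660 = 47790841237/12146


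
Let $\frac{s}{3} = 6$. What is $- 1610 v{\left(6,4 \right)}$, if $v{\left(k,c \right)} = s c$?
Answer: $-115920$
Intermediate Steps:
$s = 18$ ($s = 3 \cdot 6 = 18$)
$v{\left(k,c \right)} = 18 c$
$- 1610 v{\left(6,4 \right)} = - 1610 \cdot 18 \cdot 4 = \left(-1610\right) 72 = -115920$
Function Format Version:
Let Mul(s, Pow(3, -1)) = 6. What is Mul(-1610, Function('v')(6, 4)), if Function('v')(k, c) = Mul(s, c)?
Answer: -115920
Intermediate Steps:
s = 18 (s = Mul(3, 6) = 18)
Function('v')(k, c) = Mul(18, c)
Mul(-1610, Function('v')(6, 4)) = Mul(-1610, Mul(18, 4)) = Mul(-1610, 72) = -115920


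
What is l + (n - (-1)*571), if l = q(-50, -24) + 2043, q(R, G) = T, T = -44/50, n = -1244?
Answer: 34228/25 ≈ 1369.1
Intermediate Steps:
T = -22/25 (T = -44*1/50 = -22/25 ≈ -0.88000)
q(R, G) = -22/25
l = 51053/25 (l = -22/25 + 2043 = 51053/25 ≈ 2042.1)
l + (n - (-1)*571) = 51053/25 + (-1244 - (-1)*571) = 51053/25 + (-1244 - 1*(-571)) = 51053/25 + (-1244 + 571) = 51053/25 - 673 = 34228/25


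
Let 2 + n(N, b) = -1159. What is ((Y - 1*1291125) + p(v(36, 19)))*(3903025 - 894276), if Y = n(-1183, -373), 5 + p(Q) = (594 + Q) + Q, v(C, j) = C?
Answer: -3886175427125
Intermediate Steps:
n(N, b) = -1161 (n(N, b) = -2 - 1159 = -1161)
p(Q) = 589 + 2*Q (p(Q) = -5 + ((594 + Q) + Q) = -5 + (594 + 2*Q) = 589 + 2*Q)
Y = -1161
((Y - 1*1291125) + p(v(36, 19)))*(3903025 - 894276) = ((-1161 - 1*1291125) + (589 + 2*36))*(3903025 - 894276) = ((-1161 - 1291125) + (589 + 72))*3008749 = (-1292286 + 661)*3008749 = -1291625*3008749 = -3886175427125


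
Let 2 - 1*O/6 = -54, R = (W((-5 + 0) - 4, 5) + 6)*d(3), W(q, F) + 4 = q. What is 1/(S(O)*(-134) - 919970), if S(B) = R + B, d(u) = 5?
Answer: -1/960304 ≈ -1.0413e-6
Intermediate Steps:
W(q, F) = -4 + q
R = -35 (R = ((-4 + ((-5 + 0) - 4)) + 6)*5 = ((-4 + (-5 - 4)) + 6)*5 = ((-4 - 9) + 6)*5 = (-13 + 6)*5 = -7*5 = -35)
O = 336 (O = 12 - 6*(-54) = 12 + 324 = 336)
S(B) = -35 + B
1/(S(O)*(-134) - 919970) = 1/((-35 + 336)*(-134) - 919970) = 1/(301*(-134) - 919970) = 1/(-40334 - 919970) = 1/(-960304) = -1/960304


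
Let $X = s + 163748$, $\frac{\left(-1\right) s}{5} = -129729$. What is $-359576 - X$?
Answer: $-1171969$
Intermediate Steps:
$s = 648645$ ($s = \left(-5\right) \left(-129729\right) = 648645$)
$X = 812393$ ($X = 648645 + 163748 = 812393$)
$-359576 - X = -359576 - 812393 = -1171969$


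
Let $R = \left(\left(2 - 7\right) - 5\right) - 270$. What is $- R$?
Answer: $280$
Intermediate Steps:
$R = -280$ ($R = \left(-5 - 5\right) - 270 = -10 - 270 = -280$)
$- R = \left(-1\right) \left(-280\right) = 280$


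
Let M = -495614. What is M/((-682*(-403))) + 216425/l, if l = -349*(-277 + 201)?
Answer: 23168939907/3645007652 ≈ 6.3563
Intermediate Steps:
l = 26524 (l = -349*(-76) = 26524)
M/((-682*(-403))) + 216425/l = -495614/((-682*(-403))) + 216425/26524 = -495614/274846 + 216425*(1/26524) = -495614*1/274846 + 216425/26524 = -247807/137423 + 216425/26524 = 23168939907/3645007652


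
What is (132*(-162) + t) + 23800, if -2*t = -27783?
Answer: 32615/2 ≈ 16308.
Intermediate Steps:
t = 27783/2 (t = -½*(-27783) = 27783/2 ≈ 13892.)
(132*(-162) + t) + 23800 = (132*(-162) + 27783/2) + 23800 = (-21384 + 27783/2) + 23800 = -14985/2 + 23800 = 32615/2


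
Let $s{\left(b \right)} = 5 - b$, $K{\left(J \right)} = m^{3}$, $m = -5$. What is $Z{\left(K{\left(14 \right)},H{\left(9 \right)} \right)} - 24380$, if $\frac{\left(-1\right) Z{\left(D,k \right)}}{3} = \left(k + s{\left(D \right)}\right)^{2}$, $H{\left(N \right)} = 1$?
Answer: $-75863$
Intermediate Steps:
$K{\left(J \right)} = -125$ ($K{\left(J \right)} = \left(-5\right)^{3} = -125$)
$Z{\left(D,k \right)} = - 3 \left(5 + k - D\right)^{2}$ ($Z{\left(D,k \right)} = - 3 \left(k - \left(-5 + D\right)\right)^{2} = - 3 \left(5 + k - D\right)^{2}$)
$Z{\left(K{\left(14 \right)},H{\left(9 \right)} \right)} - 24380 = - 3 \left(5 + 1 - -125\right)^{2} - 24380 = - 3 \left(5 + 1 + 125\right)^{2} - 24380 = - 3 \cdot 131^{2} - 24380 = \left(-3\right) 17161 - 24380 = -51483 - 24380 = -75863$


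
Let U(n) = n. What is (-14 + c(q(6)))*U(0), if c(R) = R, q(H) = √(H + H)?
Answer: 0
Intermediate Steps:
q(H) = √2*√H (q(H) = √(2*H) = √2*√H)
(-14 + c(q(6)))*U(0) = (-14 + √2*√6)*0 = (-14 + 2*√3)*0 = 0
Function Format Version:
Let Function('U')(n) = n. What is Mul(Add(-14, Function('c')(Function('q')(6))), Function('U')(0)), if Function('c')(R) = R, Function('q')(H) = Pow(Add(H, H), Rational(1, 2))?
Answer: 0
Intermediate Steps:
Function('q')(H) = Mul(Pow(2, Rational(1, 2)), Pow(H, Rational(1, 2))) (Function('q')(H) = Pow(Mul(2, H), Rational(1, 2)) = Mul(Pow(2, Rational(1, 2)), Pow(H, Rational(1, 2))))
Mul(Add(-14, Function('c')(Function('q')(6))), Function('U')(0)) = Mul(Add(-14, Mul(Pow(2, Rational(1, 2)), Pow(6, Rational(1, 2)))), 0) = Mul(Add(-14, Mul(2, Pow(3, Rational(1, 2)))), 0) = 0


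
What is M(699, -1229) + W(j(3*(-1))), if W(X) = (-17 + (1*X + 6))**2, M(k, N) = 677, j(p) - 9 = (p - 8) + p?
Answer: 933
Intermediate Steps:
j(p) = 1 + 2*p (j(p) = 9 + ((p - 8) + p) = 9 + ((-8 + p) + p) = 9 + (-8 + 2*p) = 1 + 2*p)
W(X) = (-11 + X)**2 (W(X) = (-17 + (X + 6))**2 = (-17 + (6 + X))**2 = (-11 + X)**2)
M(699, -1229) + W(j(3*(-1))) = 677 + (-11 + (1 + 2*(3*(-1))))**2 = 677 + (-11 + (1 + 2*(-3)))**2 = 677 + (-11 + (1 - 6))**2 = 677 + (-11 - 5)**2 = 677 + (-16)**2 = 677 + 256 = 933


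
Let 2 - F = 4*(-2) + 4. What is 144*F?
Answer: 864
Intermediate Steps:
F = 6 (F = 2 - (4*(-2) + 4) = 2 - (-8 + 4) = 2 - 1*(-4) = 2 + 4 = 6)
144*F = 144*6 = 864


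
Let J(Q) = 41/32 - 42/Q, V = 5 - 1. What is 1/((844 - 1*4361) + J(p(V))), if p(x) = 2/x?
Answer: -32/115191 ≈ -0.00027780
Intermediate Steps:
V = 4
J(Q) = 41/32 - 42/Q (J(Q) = 41*(1/32) - 42/Q = 41/32 - 42/Q)
1/((844 - 1*4361) + J(p(V))) = 1/((844 - 1*4361) + (41/32 - 42/(2/4))) = 1/((844 - 4361) + (41/32 - 42/(2*(1/4)))) = 1/(-3517 + (41/32 - 42/1/2)) = 1/(-3517 + (41/32 - 42*2)) = 1/(-3517 + (41/32 - 84)) = 1/(-3517 - 2647/32) = 1/(-115191/32) = -32/115191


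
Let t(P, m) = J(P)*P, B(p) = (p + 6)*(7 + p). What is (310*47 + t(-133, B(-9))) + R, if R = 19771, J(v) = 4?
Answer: 33809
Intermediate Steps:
B(p) = (6 + p)*(7 + p)
t(P, m) = 4*P
(310*47 + t(-133, B(-9))) + R = (310*47 + 4*(-133)) + 19771 = (14570 - 532) + 19771 = 14038 + 19771 = 33809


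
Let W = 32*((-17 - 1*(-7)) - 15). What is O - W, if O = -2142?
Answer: -1342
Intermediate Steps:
W = -800 (W = 32*((-17 + 7) - 15) = 32*(-10 - 15) = 32*(-25) = -800)
O - W = -2142 - 1*(-800) = -2142 + 800 = -1342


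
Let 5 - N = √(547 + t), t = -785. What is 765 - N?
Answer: 760 + I*√238 ≈ 760.0 + 15.427*I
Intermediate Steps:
N = 5 - I*√238 (N = 5 - √(547 - 785) = 5 - √(-238) = 5 - I*√238 ≈ 5.0 - 15.427*I)
765 - N = 765 - (5 - I*√238) = 765 + (-5 + I*√238) = 760 + I*√238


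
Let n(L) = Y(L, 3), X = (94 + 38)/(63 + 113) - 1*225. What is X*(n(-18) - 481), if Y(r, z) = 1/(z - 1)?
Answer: 862017/8 ≈ 1.0775e+5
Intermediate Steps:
X = -897/4 (X = 132/176 - 225 = 132*(1/176) - 225 = 3/4 - 225 = -897/4 ≈ -224.25)
Y(r, z) = 1/(-1 + z)
n(L) = 1/2 (n(L) = 1/(-1 + 3) = 1/2)
X*(n(-18) - 481) = -897*(1/2 - 481)/4 = -897/4*(-961/2) = 862017/8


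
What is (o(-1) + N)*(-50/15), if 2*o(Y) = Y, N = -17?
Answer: 175/3 ≈ 58.333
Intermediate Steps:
o(Y) = Y/2
(o(-1) + N)*(-50/15) = ((1/2)*(-1) - 17)*(-50/15) = (-1/2 - 17)*(-50*1/15) = -35/2*(-10/3) = 175/3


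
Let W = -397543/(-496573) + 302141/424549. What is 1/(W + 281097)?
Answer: 210819570577/59261067642028869 ≈ 3.5575e-6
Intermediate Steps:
W = 318811545900/210819570577 (W = -397543*(-1/496573) + 302141*(1/424549) = 397543/496573 + 302141/424549 = 318811545900/210819570577 ≈ 1.5122)
1/(W + 281097) = 1/(318811545900/210819570577 + 281097) = 1/(59261067642028869/210819570577) = 210819570577/59261067642028869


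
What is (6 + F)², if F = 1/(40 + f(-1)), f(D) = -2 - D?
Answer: 55225/1521 ≈ 36.308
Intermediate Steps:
F = 1/39 (F = 1/(40 + (-2 - 1*(-1))) = 1/(40 + (-2 + 1)) = 1/(40 - 1) = 1/39 ≈ 0.025641)
(6 + F)² = (6 + 1/39)² = (235/39)² = 55225/1521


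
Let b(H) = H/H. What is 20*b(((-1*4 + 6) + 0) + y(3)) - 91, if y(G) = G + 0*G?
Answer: -71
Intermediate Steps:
y(G) = G (y(G) = G + 0 = G)
b(H) = 1
20*b(((-1*4 + 6) + 0) + y(3)) - 91 = 20*1 - 91 = 20 - 91 = -71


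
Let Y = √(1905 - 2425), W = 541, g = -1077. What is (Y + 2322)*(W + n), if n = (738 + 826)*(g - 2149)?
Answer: -11714311206 - 10089846*I*√130 ≈ -1.1714e+10 - 1.1504e+8*I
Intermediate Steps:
n = -5045464 (n = (738 + 826)*(-1077 - 2149) = 1564*(-3226) = -5045464)
Y = 2*I*√130 (Y = √(-520) = 2*I*√130 ≈ 22.803*I)
(Y + 2322)*(W + n) = (2*I*√130 + 2322)*(541 - 5045464) = (2322 + 2*I*√130)*(-5044923) = -11714311206 - 10089846*I*√130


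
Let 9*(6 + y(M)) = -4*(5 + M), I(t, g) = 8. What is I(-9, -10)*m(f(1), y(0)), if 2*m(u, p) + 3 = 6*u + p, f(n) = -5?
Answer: -1484/9 ≈ -164.89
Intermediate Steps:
y(M) = -74/9 - 4*M/9 (y(M) = -6 + (-4*(5 + M))/9 = -6 + (-20 - 4*M)/9 = -6 + (-20/9 - 4*M/9) = -74/9 - 4*M/9)
m(u, p) = -3/2 + p/2 + 3*u (m(u, p) = -3/2 + (6*u + p)/2 = -3/2 + (p + 6*u)/2 = -3/2 + (p/2 + 3*u) = -3/2 + p/2 + 3*u)
I(-9, -10)*m(f(1), y(0)) = 8*(-3/2 + (-74/9 - 4/9*0)/2 + 3*(-5)) = 8*(-3/2 + (-74/9 + 0)/2 - 15) = 8*(-3/2 + (½)*(-74/9) - 15) = 8*(-3/2 - 37/9 - 15) = 8*(-371/18) = -1484/9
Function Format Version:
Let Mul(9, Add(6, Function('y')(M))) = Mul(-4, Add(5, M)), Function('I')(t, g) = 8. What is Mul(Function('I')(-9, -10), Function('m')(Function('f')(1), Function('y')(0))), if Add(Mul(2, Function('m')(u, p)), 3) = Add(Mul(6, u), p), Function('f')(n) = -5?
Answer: Rational(-1484, 9) ≈ -164.89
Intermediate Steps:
Function('y')(M) = Add(Rational(-74, 9), Mul(Rational(-4, 9), M)) (Function('y')(M) = Add(-6, Mul(Rational(1, 9), Mul(-4, Add(5, M)))) = Add(-6, Mul(Rational(1, 9), Add(-20, Mul(-4, M)))) = Add(-6, Add(Rational(-20, 9), Mul(Rational(-4, 9), M))) = Add(Rational(-74, 9), Mul(Rational(-4, 9), M)))
Function('m')(u, p) = Add(Rational(-3, 2), Mul(Rational(1, 2), p), Mul(3, u)) (Function('m')(u, p) = Add(Rational(-3, 2), Mul(Rational(1, 2), Add(Mul(6, u), p))) = Add(Rational(-3, 2), Mul(Rational(1, 2), Add(p, Mul(6, u)))) = Add(Rational(-3, 2), Add(Mul(Rational(1, 2), p), Mul(3, u))) = Add(Rational(-3, 2), Mul(Rational(1, 2), p), Mul(3, u)))
Mul(Function('I')(-9, -10), Function('m')(Function('f')(1), Function('y')(0))) = Mul(8, Add(Rational(-3, 2), Mul(Rational(1, 2), Add(Rational(-74, 9), Mul(Rational(-4, 9), 0))), Mul(3, -5))) = Mul(8, Add(Rational(-3, 2), Mul(Rational(1, 2), Add(Rational(-74, 9), 0)), -15)) = Mul(8, Add(Rational(-3, 2), Mul(Rational(1, 2), Rational(-74, 9)), -15)) = Mul(8, Add(Rational(-3, 2), Rational(-37, 9), -15)) = Mul(8, Rational(-371, 18)) = Rational(-1484, 9)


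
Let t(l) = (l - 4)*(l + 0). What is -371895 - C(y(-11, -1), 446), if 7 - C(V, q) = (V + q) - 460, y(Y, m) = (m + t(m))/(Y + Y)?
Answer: -4091078/11 ≈ -3.7192e+5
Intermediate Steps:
t(l) = l*(-4 + l) (t(l) = (-4 + l)*l = l*(-4 + l))
y(Y, m) = (m + m*(-4 + m))/(2*Y) (y(Y, m) = (m + m*(-4 + m))/(Y + Y) = (m + m*(-4 + m))/((2*Y)) = (m + m*(-4 + m))*(1/(2*Y)) = (m + m*(-4 + m))/(2*Y))
C(V, q) = 467 - V - q (C(V, q) = 7 - ((V + q) - 460) = 7 - (-460 + V + q) = 7 + (460 - V - q) = 467 - V - q)
-371895 - C(y(-11, -1), 446) = -371895 - (467 - (-1)*(-3 - 1)/(2*(-11)) - 1*446) = -371895 - (467 - (-1)*(-1)*(-4)/(2*11) - 446) = -371895 - (467 - 1*(-2/11) - 446) = -371895 - (467 + 2/11 - 446) = -371895 - 1*233/11 = -371895 - 233/11 = -4091078/11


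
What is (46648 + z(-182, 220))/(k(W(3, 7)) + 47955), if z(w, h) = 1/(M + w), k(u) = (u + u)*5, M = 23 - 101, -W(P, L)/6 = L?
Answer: 12128479/12359100 ≈ 0.98134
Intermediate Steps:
W(P, L) = -6*L
M = -78
k(u) = 10*u (k(u) = (2*u)*5 = 10*u)
z(w, h) = 1/(-78 + w)
(46648 + z(-182, 220))/(k(W(3, 7)) + 47955) = (46648 + 1/(-78 - 182))/(10*(-6*7) + 47955) = (46648 + 1/(-260))/(10*(-42) + 47955) = (46648 - 1/260)/(-420 + 47955) = (12128479/260)/47535 = (12128479/260)*(1/47535) = 12128479/12359100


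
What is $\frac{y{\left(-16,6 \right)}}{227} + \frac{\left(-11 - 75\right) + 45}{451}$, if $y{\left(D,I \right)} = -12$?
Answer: $- \frac{359}{2497} \approx -0.14377$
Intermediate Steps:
$\frac{y{\left(-16,6 \right)}}{227} + \frac{\left(-11 - 75\right) + 45}{451} = - \frac{12}{227} + \frac{\left(-11 - 75\right) + 45}{451} = \left(-12\right) \frac{1}{227} + \left(-86 + 45\right) \frac{1}{451} = - \frac{12}{227} - \frac{1}{11} = - \frac{359}{2497}$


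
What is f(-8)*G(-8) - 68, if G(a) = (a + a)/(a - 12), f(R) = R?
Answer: -372/5 ≈ -74.400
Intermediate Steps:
G(a) = 2*a/(-12 + a) (G(a) = (2*a)/(-12 + a) = 2*a/(-12 + a))
f(-8)*G(-8) - 68 = -16*(-8)/(-12 - 8) - 68 = -16*(-8)/(-20) - 68 = -16*(-8)*(-1)/20 - 68 = -8*⅘ - 68 = -32/5 - 68 = -372/5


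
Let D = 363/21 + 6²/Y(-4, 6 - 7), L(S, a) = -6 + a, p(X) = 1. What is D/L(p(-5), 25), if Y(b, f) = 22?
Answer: 1457/1463 ≈ 0.99590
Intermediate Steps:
D = 1457/77 (D = 363/21 + 6²/22 = 363*(1/21) + 36*(1/22) = 121/7 + 18/11 = 1457/77 ≈ 18.922)
D/L(p(-5), 25) = 1457/(77*(-6 + 25)) = (1457/77)/19 = (1457/77)*(1/19) = 1457/1463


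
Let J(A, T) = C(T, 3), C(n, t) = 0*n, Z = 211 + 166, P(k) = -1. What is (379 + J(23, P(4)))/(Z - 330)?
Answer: 379/47 ≈ 8.0638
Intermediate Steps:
Z = 377
C(n, t) = 0
J(A, T) = 0
(379 + J(23, P(4)))/(Z - 330) = (379 + 0)/(377 - 330) = 379/47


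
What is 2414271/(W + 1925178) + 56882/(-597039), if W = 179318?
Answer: 1321706002097/1256466187344 ≈ 1.0519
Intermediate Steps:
2414271/(W + 1925178) + 56882/(-597039) = 2414271/(179318 + 1925178) + 56882/(-597039) = 2414271/2104496 + 56882*(-1/597039) = 2414271*(1/2104496) - 56882/597039 = 2414271/2104496 - 56882/597039 = 1321706002097/1256466187344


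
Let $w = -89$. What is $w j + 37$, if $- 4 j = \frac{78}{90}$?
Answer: $\frac{3377}{60} \approx 56.283$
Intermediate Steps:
$j = - \frac{13}{60}$ ($j = - \frac{78 \cdot \frac{1}{90}}{4} = \left(- \frac{1}{4}\right) \frac{13}{15} = - \frac{13}{60} \approx -0.21667$)
$w j + 37 = \left(-89\right) \left(- \frac{13}{60}\right) + 37 = \frac{1157}{60} + 37 = \frac{3377}{60}$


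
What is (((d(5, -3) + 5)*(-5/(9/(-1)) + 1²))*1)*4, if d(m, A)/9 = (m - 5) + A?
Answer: -1232/9 ≈ -136.89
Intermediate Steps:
d(m, A) = -45 + 9*A + 9*m (d(m, A) = 9*((m - 5) + A) = 9*((-5 + m) + A) = 9*(-5 + A + m) = -45 + 9*A + 9*m)
(((d(5, -3) + 5)*(-5/(9/(-1)) + 1²))*1)*4 = ((((-45 + 9*(-3) + 9*5) + 5)*(-5/(9/(-1)) + 1²))*1)*4 = ((((-45 - 27 + 45) + 5)*(-5/(9*(-1)) + 1))*1)*4 = (((-27 + 5)*(-5/(-9) + 1))*1)*4 = (-22*(-5*(-⅑) + 1)*1)*4 = (-22*(5/9 + 1)*1)*4 = (-22*14/9*1)*4 = -308/9*1*4 = -308/9*4 = -1232/9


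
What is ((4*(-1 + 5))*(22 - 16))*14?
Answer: 1344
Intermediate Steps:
((4*(-1 + 5))*(22 - 16))*14 = ((4*4)*6)*14 = (16*6)*14 = 96*14 = 1344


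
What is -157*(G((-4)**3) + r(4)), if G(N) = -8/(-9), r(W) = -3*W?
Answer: 15700/9 ≈ 1744.4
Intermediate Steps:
G(N) = 8/9 (G(N) = -8*(-1/9) = 8/9)
-157*(G((-4)**3) + r(4)) = -157*(8/9 - 3*4) = -157*(8/9 - 12) = -157*(-100/9) = 15700/9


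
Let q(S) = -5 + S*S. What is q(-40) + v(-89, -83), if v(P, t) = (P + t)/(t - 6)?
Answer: 142127/89 ≈ 1596.9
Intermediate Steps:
v(P, t) = (P + t)/(-6 + t)
q(S) = -5 + S²
q(-40) + v(-89, -83) = (-5 + (-40)²) + (-89 - 83)/(-6 - 83) = (-5 + 1600) - 172/(-89) = 1595 - 1/89*(-172) = 1595 + 172/89 = 142127/89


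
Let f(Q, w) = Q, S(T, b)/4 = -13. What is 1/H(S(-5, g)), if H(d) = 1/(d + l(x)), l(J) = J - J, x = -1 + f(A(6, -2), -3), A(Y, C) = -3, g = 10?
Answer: -52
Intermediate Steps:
S(T, b) = -52 (S(T, b) = 4*(-13) = -52)
x = -4 (x = -1 - 3 = -4)
l(J) = 0
H(d) = 1/d (H(d) = 1/(d + 0) = 1/d)
1/H(S(-5, g)) = 1/(1/(-52)) = 1/(-1/52) = -52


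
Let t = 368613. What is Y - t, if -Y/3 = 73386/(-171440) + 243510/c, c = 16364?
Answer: -129280603443471/350680520 ≈ -3.6866e+5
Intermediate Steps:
Y = -15204924711/350680520 (Y = -3*(73386/(-171440) + 243510/16364) = -3*(73386*(-1/171440) + 243510*(1/16364)) = -3*(-36693/85720 + 121755/8182) = -3*5068308237/350680520 = -15204924711/350680520 ≈ -43.358)
Y - t = -15204924711/350680520 - 1*368613 = -15204924711/350680520 - 368613 = -129280603443471/350680520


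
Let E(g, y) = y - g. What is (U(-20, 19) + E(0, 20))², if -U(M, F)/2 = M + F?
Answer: 484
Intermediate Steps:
U(M, F) = -2*F - 2*M (U(M, F) = -2*(M + F) = -2*(F + M) = -2*F - 2*M)
(U(-20, 19) + E(0, 20))² = ((-2*19 - 2*(-20)) + (20 - 1*0))² = ((-38 + 40) + (20 + 0))² = (2 + 20)² = 22² = 484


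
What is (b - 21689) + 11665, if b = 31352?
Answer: 21328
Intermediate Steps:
(b - 21689) + 11665 = (31352 - 21689) + 11665 = 9663 + 11665 = 21328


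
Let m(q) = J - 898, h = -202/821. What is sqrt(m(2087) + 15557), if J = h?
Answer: sqrt(9880601177)/821 ≈ 121.07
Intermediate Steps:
h = -202/821 (h = -202*1/821 = -202/821 ≈ -0.24604)
J = -202/821 ≈ -0.24604
m(q) = -737460/821 (m(q) = -202/821 - 898 = -737460/821)
sqrt(m(2087) + 15557) = sqrt(-737460/821 + 15557) = sqrt(12034837/821) = sqrt(9880601177)/821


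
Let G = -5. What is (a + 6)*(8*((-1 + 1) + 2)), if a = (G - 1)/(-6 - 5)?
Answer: 1152/11 ≈ 104.73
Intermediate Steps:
a = 6/11 (a = (-5 - 1)/(-6 - 5) = -6/(-11) = -6*(-1/11) = 6/11 ≈ 0.54545)
(a + 6)*(8*((-1 + 1) + 2)) = (6/11 + 6)*(8*((-1 + 1) + 2)) = 72*(8*(0 + 2))/11 = 72*(8*2)/11 = (72/11)*16 = 1152/11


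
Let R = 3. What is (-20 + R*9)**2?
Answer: 49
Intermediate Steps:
(-20 + R*9)**2 = (-20 + 3*9)**2 = (-20 + 27)**2 = 7**2 = 49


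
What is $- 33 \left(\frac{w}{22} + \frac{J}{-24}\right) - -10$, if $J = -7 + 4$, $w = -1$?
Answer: $\frac{59}{8} \approx 7.375$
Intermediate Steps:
$J = -3$
$- 33 \left(\frac{w}{22} + \frac{J}{-24}\right) - -10 = - 33 \left(- \frac{1}{22} - \frac{3}{-24}\right) - -10 = - 33 \left(\left(-1\right) \frac{1}{22} - - \frac{1}{8}\right) + \left(-6 + 16\right) = - 33 \left(- \frac{1}{22} + \frac{1}{8}\right) + 10 = \left(-33\right) \frac{7}{88} + 10 = - \frac{21}{8} + 10 = \frac{59}{8}$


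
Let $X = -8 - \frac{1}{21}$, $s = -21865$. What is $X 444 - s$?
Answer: $\frac{128043}{7} \approx 18292.0$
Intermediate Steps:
$X = - \frac{169}{21}$ ($X = -8 - \frac{1}{21} = - \frac{169}{21} \approx -8.0476$)
$X 444 - s = \left(- \frac{169}{21}\right) 444 - -21865 = - \frac{25012}{7} + 21865 = \frac{128043}{7}$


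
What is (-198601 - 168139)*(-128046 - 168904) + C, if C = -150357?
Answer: 108903292643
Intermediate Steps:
(-198601 - 168139)*(-128046 - 168904) + C = (-198601 - 168139)*(-128046 - 168904) - 150357 = -366740*(-296950) - 150357 = 108903443000 - 150357 = 108903292643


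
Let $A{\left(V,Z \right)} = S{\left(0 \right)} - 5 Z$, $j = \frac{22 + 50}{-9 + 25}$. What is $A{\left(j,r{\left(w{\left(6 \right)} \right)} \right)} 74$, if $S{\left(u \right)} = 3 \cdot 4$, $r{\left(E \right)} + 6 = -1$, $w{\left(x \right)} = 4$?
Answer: $3478$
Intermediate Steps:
$r{\left(E \right)} = -7$ ($r{\left(E \right)} = -6 - 1 = -7$)
$j = \frac{9}{2}$ ($j = \frac{72}{16} = 72 \cdot \frac{1}{16} = \frac{9}{2} \approx 4.5$)
$S{\left(u \right)} = 12$
$A{\left(V,Z \right)} = 12 - 5 Z$
$A{\left(j,r{\left(w{\left(6 \right)} \right)} \right)} 74 = \left(12 - -35\right) 74 = \left(12 + 35\right) 74 = 47 \cdot 74 = 3478$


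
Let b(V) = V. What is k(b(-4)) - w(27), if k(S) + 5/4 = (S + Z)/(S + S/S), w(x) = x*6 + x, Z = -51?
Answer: -2063/12 ≈ -171.92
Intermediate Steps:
w(x) = 7*x (w(x) = 6*x + x = 7*x)
k(S) = -5/4 + (-51 + S)/(1 + S) (k(S) = -5/4 + (S - 51)/(S + S/S) = -5/4 + (-51 + S)/(S + 1) = -5/4 + (-51 + S)/(1 + S))
k(b(-4)) - w(27) = (-209 - 1*(-4))/(4*(1 - 4)) - 7*27 = (1/4)*(-209 + 4)/(-3) - 1*189 = (1/4)*(-1/3)*(-205) - 189 = 205/12 - 189 = -2063/12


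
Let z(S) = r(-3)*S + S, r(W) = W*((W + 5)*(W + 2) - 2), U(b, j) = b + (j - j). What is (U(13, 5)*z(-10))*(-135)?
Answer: 228150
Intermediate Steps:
U(b, j) = b (U(b, j) = b + 0 = b)
r(W) = W*(-2 + (2 + W)*(5 + W)) (r(W) = W*((5 + W)*(2 + W) - 2) = W*((2 + W)*(5 + W) - 2) = W*(-2 + (2 + W)*(5 + W)))
z(S) = 13*S (z(S) = (-3*(8 + (-3)² + 7*(-3)))*S + S = (-3*(8 + 9 - 21))*S + S = (-3*(-4))*S + S = 12*S + S = 13*S)
(U(13, 5)*z(-10))*(-135) = (13*(13*(-10)))*(-135) = (13*(-130))*(-135) = -1690*(-135) = 228150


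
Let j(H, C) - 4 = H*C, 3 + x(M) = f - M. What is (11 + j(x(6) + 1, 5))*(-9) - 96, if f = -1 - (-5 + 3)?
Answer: 84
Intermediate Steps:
f = 1 (f = -1 - 1*(-2) = -1 + 2 = 1)
x(M) = -2 - M (x(M) = -3 + (1 - M) = -2 - M)
j(H, C) = 4 + C*H (j(H, C) = 4 + H*C = 4 + C*H)
(11 + j(x(6) + 1, 5))*(-9) - 96 = (11 + (4 + 5*((-2 - 1*6) + 1)))*(-9) - 96 = (11 + (4 + 5*((-2 - 6) + 1)))*(-9) - 96 = (11 + (4 + 5*(-8 + 1)))*(-9) - 96 = (11 + (4 + 5*(-7)))*(-9) - 96 = (11 + (4 - 35))*(-9) - 96 = (11 - 31)*(-9) - 96 = -20*(-9) - 96 = 180 - 96 = 84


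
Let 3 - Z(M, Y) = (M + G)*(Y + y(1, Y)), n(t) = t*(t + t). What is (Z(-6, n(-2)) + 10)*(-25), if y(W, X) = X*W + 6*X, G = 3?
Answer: -5125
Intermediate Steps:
y(W, X) = 6*X + W*X (y(W, X) = W*X + 6*X = 6*X + W*X)
n(t) = 2*t**2 (n(t) = t*(2*t) = 2*t**2)
Z(M, Y) = 3 - 8*Y*(3 + M) (Z(M, Y) = 3 - (M + 3)*(Y + Y*(6 + 1)) = 3 - (3 + M)*(Y + Y*7) = 3 - (3 + M)*(Y + 7*Y) = 3 - (3 + M)*8*Y = 3 - 8*Y*(3 + M))
(Z(-6, n(-2)) + 10)*(-25) = ((3 - 48*(-2)**2 - 8*(-6)*2*(-2)**2) + 10)*(-25) = ((3 - 48*4 - 8*(-6)*2*4) + 10)*(-25) = ((3 - 24*8 - 8*(-6)*8) + 10)*(-25) = ((3 - 192 + 384) + 10)*(-25) = (195 + 10)*(-25) = 205*(-25) = -5125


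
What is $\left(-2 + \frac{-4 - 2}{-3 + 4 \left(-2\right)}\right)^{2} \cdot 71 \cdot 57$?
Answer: $\frac{1036032}{121} \approx 8562.3$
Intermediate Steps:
$\left(-2 + \frac{-4 - 2}{-3 + 4 \left(-2\right)}\right)^{2} \cdot 71 \cdot 57 = \left(-2 - \frac{6}{-3 - 8}\right)^{2} \cdot 71 \cdot 57 = \left(-2 - \frac{6}{-11}\right)^{2} \cdot 71 \cdot 57 = \left(-2 - - \frac{6}{11}\right)^{2} \cdot 71 \cdot 57 = \left(-2 + \frac{6}{11}\right)^{2} \cdot 71 \cdot 57 = \left(- \frac{16}{11}\right)^{2} \cdot 71 \cdot 57 = \frac{256}{121} \cdot 71 \cdot 57 = \frac{18176}{121} \cdot 57 = \frac{1036032}{121}$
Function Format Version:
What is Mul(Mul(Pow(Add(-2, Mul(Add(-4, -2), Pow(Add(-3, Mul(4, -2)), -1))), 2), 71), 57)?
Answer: Rational(1036032, 121) ≈ 8562.3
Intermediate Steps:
Mul(Mul(Pow(Add(-2, Mul(Add(-4, -2), Pow(Add(-3, Mul(4, -2)), -1))), 2), 71), 57) = Mul(Mul(Pow(Add(-2, Mul(-6, Pow(Add(-3, -8), -1))), 2), 71), 57) = Mul(Mul(Pow(Add(-2, Mul(-6, Pow(-11, -1))), 2), 71), 57) = Mul(Mul(Pow(Add(-2, Mul(-6, Rational(-1, 11))), 2), 71), 57) = Mul(Mul(Pow(Add(-2, Rational(6, 11)), 2), 71), 57) = Mul(Mul(Pow(Rational(-16, 11), 2), 71), 57) = Mul(Mul(Rational(256, 121), 71), 57) = Mul(Rational(18176, 121), 57) = Rational(1036032, 121)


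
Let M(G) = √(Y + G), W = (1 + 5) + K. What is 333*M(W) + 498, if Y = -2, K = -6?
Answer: 498 + 333*I*√2 ≈ 498.0 + 470.93*I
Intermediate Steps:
W = 0 (W = (1 + 5) - 6 = 6 - 6 = 0)
M(G) = √(-2 + G)
333*M(W) + 498 = 333*√(-2 + 0) + 498 = 333*√(-2) + 498 = 333*(I*√2) + 498 = 333*I*√2 + 498 = 498 + 333*I*√2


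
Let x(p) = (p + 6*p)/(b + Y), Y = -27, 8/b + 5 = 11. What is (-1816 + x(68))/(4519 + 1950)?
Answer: -20180/71159 ≈ -0.28359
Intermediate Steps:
b = 4/3 (b = 8/(-5 + 11) = 8/6 = 8*(⅙) = 4/3 ≈ 1.3333)
x(p) = -3*p/11 (x(p) = (p + 6*p)/(4/3 - 27) = (7*p)/(-77/3) = (7*p)*(-3/77) = -3*p/11)
(-1816 + x(68))/(4519 + 1950) = (-1816 - 3/11*68)/(4519 + 1950) = (-1816 - 204/11)/6469 = -20180/11*1/6469 = -20180/71159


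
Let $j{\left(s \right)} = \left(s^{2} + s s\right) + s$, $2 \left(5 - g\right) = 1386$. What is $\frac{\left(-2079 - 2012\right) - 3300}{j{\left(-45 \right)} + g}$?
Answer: $- \frac{7391}{3317} \approx -2.2282$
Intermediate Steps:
$g = -688$ ($g = 5 - 693 = -688$)
$j{\left(s \right)} = s + 2 s^{2}$ ($j{\left(s \right)} = \left(s^{2} + s^{2}\right) + s = 2 s^{2} + s = s + 2 s^{2}$)
$\frac{\left(-2079 - 2012\right) - 3300}{j{\left(-45 \right)} + g} = \frac{\left(-2079 - 2012\right) - 3300}{- 45 \left(1 + 2 \left(-45\right)\right) - 688} = \frac{\left(-2079 - 2012\right) - 3300}{- 45 \left(1 - 90\right) - 688} = \frac{-4091 - 3300}{\left(-45\right) \left(-89\right) - 688} = - \frac{7391}{4005 - 688} = - \frac{7391}{3317}$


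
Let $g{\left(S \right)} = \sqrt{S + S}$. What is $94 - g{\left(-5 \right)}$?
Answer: $94 - i \sqrt{10} \approx 94.0 - 3.1623 i$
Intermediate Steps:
$g{\left(S \right)} = \sqrt{2} \sqrt{S}$ ($g{\left(S \right)} = \sqrt{2 S} = \sqrt{2} \sqrt{S}$)
$94 - g{\left(-5 \right)} = 94 - \sqrt{2} \sqrt{-5} = 94 - \sqrt{2} i \sqrt{5} = 94 - i \sqrt{10}$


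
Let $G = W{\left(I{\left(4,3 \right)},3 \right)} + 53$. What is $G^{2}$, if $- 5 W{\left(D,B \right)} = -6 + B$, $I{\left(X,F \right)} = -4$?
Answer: $\frac{71824}{25} \approx 2873.0$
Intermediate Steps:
$W{\left(D,B \right)} = \frac{6}{5} - \frac{B}{5}$ ($W{\left(D,B \right)} = - \frac{-6 + B}{5} = \frac{6}{5} - \frac{B}{5}$)
$G = \frac{268}{5}$ ($G = \left(\frac{6}{5} - \frac{3}{5}\right) + 53 = \frac{3}{5} + 53 = \frac{268}{5} \approx 53.6$)
$G^{2} = \left(\frac{268}{5}\right)^{2} = \frac{71824}{25}$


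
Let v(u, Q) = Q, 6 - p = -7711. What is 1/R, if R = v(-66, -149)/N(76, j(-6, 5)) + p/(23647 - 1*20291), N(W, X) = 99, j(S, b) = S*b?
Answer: 332244/263939 ≈ 1.2588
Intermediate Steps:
p = 7717 (p = 6 - 1*(-7711) = 6 + 7711 = 7717)
R = 263939/332244 (R = -149/99 + 7717/(23647 - 1*20291) = -149*1/99 + 7717/(23647 - 20291) = -149/99 + 7717/3356 = 263939/332244 ≈ 0.79441)
1/R = 1/(263939/332244) = 332244/263939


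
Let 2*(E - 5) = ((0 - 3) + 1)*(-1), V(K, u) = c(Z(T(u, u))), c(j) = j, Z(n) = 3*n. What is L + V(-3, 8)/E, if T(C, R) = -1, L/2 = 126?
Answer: 503/2 ≈ 251.50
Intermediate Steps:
L = 252 (L = 2*126 = 252)
V(K, u) = -3 (V(K, u) = 3*(-1) = -3)
E = 6 (E = 5 + (((0 - 3) + 1)*(-1))/2 = 5 + ((-3 + 1)*(-1))/2 = 5 + (-2*(-1))/2 = 5 + (½)*2 = 5 + 1 = 6)
L + V(-3, 8)/E = 252 - 3/6 = 252 + (⅙)*(-3) = 252 - ½ = 503/2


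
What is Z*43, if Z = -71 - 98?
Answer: -7267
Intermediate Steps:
Z = -169
Z*43 = -169*43 = -7267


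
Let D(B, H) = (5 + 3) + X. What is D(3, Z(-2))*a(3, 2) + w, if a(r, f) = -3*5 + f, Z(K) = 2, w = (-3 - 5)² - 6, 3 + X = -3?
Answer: 32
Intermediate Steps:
X = -6 (X = -3 - 3 = -6)
w = 58 (w = (-8)² - 6 = 64 - 6 = 58)
a(r, f) = -15 + f
D(B, H) = 2 (D(B, H) = (5 + 3) - 6 = 8 - 6 = 2)
D(3, Z(-2))*a(3, 2) + w = 2*(-15 + 2) + 58 = 2*(-13) + 58 = -26 + 58 = 32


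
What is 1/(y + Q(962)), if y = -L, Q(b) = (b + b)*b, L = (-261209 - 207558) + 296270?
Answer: 1/2023385 ≈ 4.9422e-7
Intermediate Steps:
L = -172497 (L = -468767 + 296270 = -172497)
Q(b) = 2*b² (Q(b) = (2*b)*b = 2*b²)
y = 172497 (y = -1*(-172497) = 172497)
1/(y + Q(962)) = 1/(172497 + 2*962²) = 1/(172497 + 2*925444) = 1/(172497 + 1850888) = 1/2023385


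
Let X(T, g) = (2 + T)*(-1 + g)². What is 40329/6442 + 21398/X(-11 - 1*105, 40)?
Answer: 263652335/42961698 ≈ 6.1369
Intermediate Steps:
X(T, g) = (-1 + g)²*(2 + T)
40329/6442 + 21398/X(-11 - 1*105, 40) = 40329/6442 + 21398/(((-1 + 40)²*(2 + (-11 - 1*105)))) = 40329*(1/6442) + 21398/((39²*(2 + (-11 - 105)))) = 40329/6442 + 21398/((1521*(2 - 116))) = 40329/6442 + 21398/((1521*(-114))) = 40329/6442 + 21398/(-173394) = 40329/6442 + 21398*(-1/173394) = 40329/6442 - 823/6669 = 263652335/42961698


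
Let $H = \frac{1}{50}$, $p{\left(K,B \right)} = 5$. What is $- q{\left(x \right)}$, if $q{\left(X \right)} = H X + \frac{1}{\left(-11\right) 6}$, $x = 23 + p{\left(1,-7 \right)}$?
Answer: $- \frac{899}{1650} \approx -0.54485$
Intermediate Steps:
$x = 28$ ($x = 23 + 5 = 28$)
$H = \frac{1}{50} \approx 0.02$
$q{\left(X \right)} = - \frac{1}{66} + \frac{X}{50}$ ($q{\left(X \right)} = \frac{X}{50} + \frac{1}{\left(-11\right) 6} = \frac{X}{50} + \frac{1}{-66} = \frac{X}{50} - \frac{1}{66} = - \frac{1}{66} + \frac{X}{50}$)
$- q{\left(x \right)} = - (- \frac{1}{66} + \frac{1}{50} \cdot 28) = - (- \frac{1}{66} + \frac{14}{25}) = \left(-1\right) \frac{899}{1650} = - \frac{899}{1650}$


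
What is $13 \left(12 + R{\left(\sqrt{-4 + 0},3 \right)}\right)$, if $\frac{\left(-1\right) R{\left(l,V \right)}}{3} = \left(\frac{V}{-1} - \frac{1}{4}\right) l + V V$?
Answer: $-195 + \frac{507 i}{2} \approx -195.0 + 253.5 i$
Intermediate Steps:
$R{\left(l,V \right)} = - 3 V^{2} - 3 l \left(- \frac{1}{4} - V\right)$ ($R{\left(l,V \right)} = - 3 \left(\left(\frac{V}{-1} - \frac{1}{4}\right) l + V V\right) = - 3 \left(\left(V \left(-1\right) - \frac{1}{4}\right) l + V^{2}\right) = - 3 \left(\left(- V - \frac{1}{4}\right) l + V^{2}\right) = - 3 \left(\left(- \frac{1}{4} - V\right) l + V^{2}\right) = - 3 \left(l \left(- \frac{1}{4} - V\right) + V^{2}\right) = - 3 \left(V^{2} + l \left(- \frac{1}{4} - V\right)\right) = - 3 V^{2} - 3 l \left(- \frac{1}{4} - V\right)$)
$13 \left(12 + R{\left(\sqrt{-4 + 0},3 \right)}\right) = 13 \left(12 + \left(- 3 \cdot 3^{2} + \frac{3 \sqrt{-4 + 0}}{4} + 3 \cdot 3 \sqrt{-4 + 0}\right)\right) = 13 \left(12 + \left(\left(-3\right) 9 + \frac{3 \sqrt{-4}}{4} + 3 \cdot 3 \sqrt{-4}\right)\right) = 13 \left(12 + \left(-27 + \frac{3 \cdot 2 i}{4} + 3 \cdot 3 \cdot 2 i\right)\right) = 13 \left(12 + \left(-27 + \frac{3 i}{2} + 18 i\right)\right) = 13 \left(12 - \left(27 - \frac{39 i}{2}\right)\right) = 13 \left(-15 + \frac{39 i}{2}\right) = -195 + \frac{507 i}{2}$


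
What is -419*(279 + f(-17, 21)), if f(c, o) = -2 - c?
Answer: -123186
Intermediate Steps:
-419*(279 + f(-17, 21)) = -419*(279 + (-2 - 1*(-17))) = -419*(279 + (-2 + 17)) = -419*(279 + 15) = -419*294 = -123186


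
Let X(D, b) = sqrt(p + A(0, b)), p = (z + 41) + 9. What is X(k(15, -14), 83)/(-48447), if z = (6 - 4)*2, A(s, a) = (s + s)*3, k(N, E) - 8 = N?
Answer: -sqrt(6)/16149 ≈ -0.00015168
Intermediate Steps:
k(N, E) = 8 + N
A(s, a) = 6*s (A(s, a) = (2*s)*3 = 6*s)
z = 4 (z = 2*2 = 4)
p = 54 (p = (4 + 41) + 9 = 45 + 9 = 54)
X(D, b) = 3*sqrt(6) (X(D, b) = sqrt(54 + 6*0) = sqrt(54 + 0) = sqrt(54) = 3*sqrt(6))
X(k(15, -14), 83)/(-48447) = (3*sqrt(6))/(-48447) = (3*sqrt(6))*(-1/48447) = -sqrt(6)/16149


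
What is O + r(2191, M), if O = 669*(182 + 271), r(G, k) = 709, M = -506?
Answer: 303766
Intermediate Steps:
O = 303057 (O = 669*453 = 303057)
O + r(2191, M) = 303057 + 709 = 303766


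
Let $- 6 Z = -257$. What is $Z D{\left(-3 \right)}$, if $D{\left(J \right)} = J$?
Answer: $- \frac{257}{2} \approx -128.5$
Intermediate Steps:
$Z = \frac{257}{6}$ ($Z = \left(- \frac{1}{6}\right) \left(-257\right) = \frac{257}{6} \approx 42.833$)
$Z D{\left(-3 \right)} = \frac{257}{6} \left(-3\right) = - \frac{257}{2}$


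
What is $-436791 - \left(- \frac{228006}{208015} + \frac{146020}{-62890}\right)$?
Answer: $- \frac{571408281906221}{1308206335} \approx -4.3679 \cdot 10^{5}$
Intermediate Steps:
$-436791 - \left(- \frac{228006}{208015} + \frac{146020}{-62890}\right) = -436791 - \left(\left(-228006\right) \frac{1}{208015} + 146020 \left(- \frac{1}{62890}\right)\right) = -436791 - \left(- \frac{228006}{208015} - \frac{14602}{6289}\right) = -436791 - - \frac{4471364764}{1308206335} = -436791 + \frac{4471364764}{1308206335} = - \frac{571408281906221}{1308206335}$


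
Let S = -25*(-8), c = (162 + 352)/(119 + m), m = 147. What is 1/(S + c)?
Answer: 133/26857 ≈ 0.0049522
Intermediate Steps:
c = 257/133 (c = (162 + 352)/(119 + 147) = 514/266 = 514*(1/266) = 257/133 ≈ 1.9323)
S = 200
1/(S + c) = 1/(200 + 257/133) = 1/(26857/133) = 133/26857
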